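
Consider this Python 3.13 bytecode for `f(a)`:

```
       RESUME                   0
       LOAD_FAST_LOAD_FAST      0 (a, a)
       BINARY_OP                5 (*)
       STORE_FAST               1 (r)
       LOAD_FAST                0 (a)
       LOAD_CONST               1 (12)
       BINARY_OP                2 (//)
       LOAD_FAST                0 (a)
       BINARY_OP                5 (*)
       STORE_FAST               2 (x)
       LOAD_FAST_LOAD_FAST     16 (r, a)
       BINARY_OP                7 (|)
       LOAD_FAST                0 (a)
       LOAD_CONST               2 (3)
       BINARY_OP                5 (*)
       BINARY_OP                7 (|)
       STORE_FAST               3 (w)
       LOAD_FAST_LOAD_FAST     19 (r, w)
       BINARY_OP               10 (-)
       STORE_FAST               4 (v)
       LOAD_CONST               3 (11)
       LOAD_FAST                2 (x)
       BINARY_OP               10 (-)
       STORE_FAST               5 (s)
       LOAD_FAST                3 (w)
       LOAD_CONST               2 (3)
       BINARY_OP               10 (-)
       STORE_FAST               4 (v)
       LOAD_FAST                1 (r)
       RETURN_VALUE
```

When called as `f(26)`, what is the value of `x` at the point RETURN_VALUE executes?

LOAD_FAST_LOAD_FAST a,a → push 26,26. Stack: [26, 26]
BINARY_OP * → 26 * 26 = 676. Stack: [676]
STORE_FAST r → r=676. Stack: []
LOAD_FAST a → push 26. Stack: [26]
LOAD_CONST → push 12. Stack: [26, 12]
BINARY_OP // → 26 // 12 = 2. Stack: [2]
LOAD_FAST a → push 26. Stack: [2, 26]
BINARY_OP * → 2 * 26 = 52. Stack: [52]
STORE_FAST x → x=52. Stack: []
LOAD_FAST_LOAD_FAST r,a → push 676,26. Stack: [676, 26]
BINARY_OP | → 676 | 26 = 702. Stack: [702]
LOAD_FAST a → push 26. Stack: [702, 26]
LOAD_CONST → push 3. Stack: [702, 26, 3]
BINARY_OP * → 26 * 3 = 78. Stack: [702, 78]
BINARY_OP | → 702 | 78 = 766. Stack: [766]
STORE_FAST w → w=766. Stack: []
LOAD_FAST_LOAD_FAST r,w → push 676,766. Stack: [676, 766]
BINARY_OP - → 676 - 766 = -90. Stack: [-90]
STORE_FAST v → v=-90. Stack: []
LOAD_CONST → push 11. Stack: [11]
LOAD_FAST x → push 52. Stack: [11, 52]
BINARY_OP - → 11 - 52 = -41. Stack: [-41]
STORE_FAST s → s=-41. Stack: []
LOAD_FAST w → push 766. Stack: [766]
LOAD_CONST → push 3. Stack: [766, 3]
BINARY_OP - → 766 - 3 = 763. Stack: [763]
STORE_FAST v → v=763. Stack: []
LOAD_FAST r → push 676. Stack: [676]
RETURN_VALUE → return 676.

52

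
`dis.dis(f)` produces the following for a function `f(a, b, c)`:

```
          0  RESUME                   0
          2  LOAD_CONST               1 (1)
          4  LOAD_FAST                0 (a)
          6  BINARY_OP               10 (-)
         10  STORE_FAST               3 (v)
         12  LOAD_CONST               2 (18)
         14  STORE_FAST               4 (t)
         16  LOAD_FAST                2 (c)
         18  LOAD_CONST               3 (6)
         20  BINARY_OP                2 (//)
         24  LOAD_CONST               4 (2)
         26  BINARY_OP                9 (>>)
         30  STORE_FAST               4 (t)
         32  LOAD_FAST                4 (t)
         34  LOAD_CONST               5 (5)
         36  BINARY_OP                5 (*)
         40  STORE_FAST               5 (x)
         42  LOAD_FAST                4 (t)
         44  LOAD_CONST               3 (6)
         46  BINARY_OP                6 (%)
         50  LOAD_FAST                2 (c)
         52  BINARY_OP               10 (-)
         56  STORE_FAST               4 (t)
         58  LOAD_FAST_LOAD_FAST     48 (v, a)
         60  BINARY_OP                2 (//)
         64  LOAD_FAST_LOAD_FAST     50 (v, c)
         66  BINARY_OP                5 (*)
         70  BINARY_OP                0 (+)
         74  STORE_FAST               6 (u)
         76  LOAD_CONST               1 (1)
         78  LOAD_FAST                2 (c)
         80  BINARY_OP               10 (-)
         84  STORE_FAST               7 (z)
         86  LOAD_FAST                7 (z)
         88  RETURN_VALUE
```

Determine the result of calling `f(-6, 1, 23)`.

-22

LOAD_CONST → push 1. Stack: [1]
LOAD_FAST a → push -6. Stack: [1, -6]
BINARY_OP - → 1 - -6 = 7. Stack: [7]
STORE_FAST v → v=7. Stack: []
LOAD_CONST → push 18. Stack: [18]
STORE_FAST t → t=18. Stack: []
LOAD_FAST c → push 23. Stack: [23]
LOAD_CONST → push 6. Stack: [23, 6]
BINARY_OP // → 23 // 6 = 3. Stack: [3]
LOAD_CONST → push 2. Stack: [3, 2]
BINARY_OP >> → 3 >> 2 = 0. Stack: [0]
STORE_FAST t → t=0. Stack: []
LOAD_FAST t → push 0. Stack: [0]
LOAD_CONST → push 5. Stack: [0, 5]
BINARY_OP * → 0 * 5 = 0. Stack: [0]
STORE_FAST x → x=0. Stack: []
LOAD_FAST t → push 0. Stack: [0]
LOAD_CONST → push 6. Stack: [0, 6]
BINARY_OP % → 0 % 6 = 0. Stack: [0]
LOAD_FAST c → push 23. Stack: [0, 23]
BINARY_OP - → 0 - 23 = -23. Stack: [-23]
STORE_FAST t → t=-23. Stack: []
LOAD_FAST_LOAD_FAST v,a → push 7,-6. Stack: [7, -6]
BINARY_OP // → 7 // -6 = -2. Stack: [-2]
LOAD_FAST_LOAD_FAST v,c → push 7,23. Stack: [-2, 7, 23]
BINARY_OP * → 7 * 23 = 161. Stack: [-2, 161]
BINARY_OP + → -2 + 161 = 159. Stack: [159]
STORE_FAST u → u=159. Stack: []
LOAD_CONST → push 1. Stack: [1]
LOAD_FAST c → push 23. Stack: [1, 23]
BINARY_OP - → 1 - 23 = -22. Stack: [-22]
STORE_FAST z → z=-22. Stack: []
LOAD_FAST z → push -22. Stack: [-22]
RETURN_VALUE → return -22.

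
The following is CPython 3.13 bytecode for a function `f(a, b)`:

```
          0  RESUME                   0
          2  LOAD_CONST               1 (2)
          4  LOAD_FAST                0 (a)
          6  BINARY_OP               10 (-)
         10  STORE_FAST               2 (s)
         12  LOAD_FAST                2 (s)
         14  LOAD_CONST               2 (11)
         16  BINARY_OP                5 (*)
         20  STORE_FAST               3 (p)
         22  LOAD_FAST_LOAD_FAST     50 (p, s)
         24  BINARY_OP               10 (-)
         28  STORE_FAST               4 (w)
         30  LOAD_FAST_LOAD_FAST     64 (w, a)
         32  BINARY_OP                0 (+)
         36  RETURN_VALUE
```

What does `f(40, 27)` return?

LOAD_CONST → push 2. Stack: [2]
LOAD_FAST a → push 40. Stack: [2, 40]
BINARY_OP - → 2 - 40 = -38. Stack: [-38]
STORE_FAST s → s=-38. Stack: []
LOAD_FAST s → push -38. Stack: [-38]
LOAD_CONST → push 11. Stack: [-38, 11]
BINARY_OP * → -38 * 11 = -418. Stack: [-418]
STORE_FAST p → p=-418. Stack: []
LOAD_FAST_LOAD_FAST p,s → push -418,-38. Stack: [-418, -38]
BINARY_OP - → -418 - -38 = -380. Stack: [-380]
STORE_FAST w → w=-380. Stack: []
LOAD_FAST_LOAD_FAST w,a → push -380,40. Stack: [-380, 40]
BINARY_OP + → -380 + 40 = -340. Stack: [-340]
RETURN_VALUE → return -340.

-340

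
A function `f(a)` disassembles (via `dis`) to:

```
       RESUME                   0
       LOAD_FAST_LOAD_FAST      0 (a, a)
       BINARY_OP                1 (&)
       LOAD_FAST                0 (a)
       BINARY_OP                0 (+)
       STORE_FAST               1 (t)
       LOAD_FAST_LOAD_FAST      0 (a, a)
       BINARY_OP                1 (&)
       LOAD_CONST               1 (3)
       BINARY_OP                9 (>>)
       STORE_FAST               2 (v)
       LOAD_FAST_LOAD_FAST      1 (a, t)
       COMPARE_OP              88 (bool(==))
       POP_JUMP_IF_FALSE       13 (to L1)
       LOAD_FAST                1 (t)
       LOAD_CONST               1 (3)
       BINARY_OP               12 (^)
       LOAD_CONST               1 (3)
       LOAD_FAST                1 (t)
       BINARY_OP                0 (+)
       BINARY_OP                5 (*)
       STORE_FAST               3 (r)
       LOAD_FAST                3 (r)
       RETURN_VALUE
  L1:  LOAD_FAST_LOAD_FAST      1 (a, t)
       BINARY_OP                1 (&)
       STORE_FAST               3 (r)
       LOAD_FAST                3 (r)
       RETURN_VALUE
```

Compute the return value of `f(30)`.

28

LOAD_FAST_LOAD_FAST a,a → push 30,30. Stack: [30, 30]
BINARY_OP & → 30 & 30 = 30. Stack: [30]
LOAD_FAST a → push 30. Stack: [30, 30]
BINARY_OP + → 30 + 30 = 60. Stack: [60]
STORE_FAST t → t=60. Stack: []
LOAD_FAST_LOAD_FAST a,a → push 30,30. Stack: [30, 30]
BINARY_OP & → 30 & 30 = 30. Stack: [30]
LOAD_CONST → push 3. Stack: [30, 3]
BINARY_OP >> → 30 >> 3 = 3. Stack: [3]
STORE_FAST v → v=3. Stack: []
LOAD_FAST_LOAD_FAST a,t → push 30,60. Stack: [30, 60]
COMPARE_OP bool(==) → 30 vs 60 = False. Stack: [False]
POP_JUMP_IF_FALSE → pop False; jump. Stack: []
LOAD_FAST_LOAD_FAST a,t → push 30,60. Stack: [30, 60]
BINARY_OP & → 30 & 60 = 28. Stack: [28]
STORE_FAST r → r=28. Stack: []
LOAD_FAST r → push 28. Stack: [28]
RETURN_VALUE → return 28.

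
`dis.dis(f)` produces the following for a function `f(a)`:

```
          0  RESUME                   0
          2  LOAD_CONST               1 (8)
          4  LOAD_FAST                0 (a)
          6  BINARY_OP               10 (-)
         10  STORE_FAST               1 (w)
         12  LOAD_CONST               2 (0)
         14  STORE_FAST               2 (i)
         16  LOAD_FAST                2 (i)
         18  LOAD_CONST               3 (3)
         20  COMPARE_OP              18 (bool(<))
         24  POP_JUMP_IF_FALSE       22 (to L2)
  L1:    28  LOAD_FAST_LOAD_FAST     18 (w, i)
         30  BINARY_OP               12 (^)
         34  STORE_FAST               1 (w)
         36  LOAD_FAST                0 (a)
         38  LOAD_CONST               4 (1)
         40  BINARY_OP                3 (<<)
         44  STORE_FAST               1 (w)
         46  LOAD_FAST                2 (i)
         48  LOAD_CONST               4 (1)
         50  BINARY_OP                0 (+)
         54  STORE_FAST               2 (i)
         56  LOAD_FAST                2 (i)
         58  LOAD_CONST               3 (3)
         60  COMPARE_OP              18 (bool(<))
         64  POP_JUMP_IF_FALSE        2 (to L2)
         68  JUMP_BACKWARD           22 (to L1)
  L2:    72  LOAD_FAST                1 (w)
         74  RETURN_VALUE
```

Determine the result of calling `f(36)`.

72

LOAD_CONST → push 8. Stack: [8]
LOAD_FAST a → push 36. Stack: [8, 36]
BINARY_OP - → 8 - 36 = -28. Stack: [-28]
STORE_FAST w → w=-28. Stack: []
LOAD_CONST → push 0. Stack: [0]
STORE_FAST i → i=0. Stack: []
LOAD_FAST i → push 0. Stack: [0]
LOAD_CONST → push 3. Stack: [0, 3]
COMPARE_OP bool(<) → 0 vs 3 = True. Stack: [True]
POP_JUMP_IF_FALSE → pop True; no jump. Stack: []
LOAD_FAST_LOAD_FAST w,i → push -28,0. Stack: [-28, 0]
BINARY_OP ^ → -28 ^ 0 = -28. Stack: [-28]
STORE_FAST w → w=-28. Stack: []
LOAD_FAST a → push 36. Stack: [36]
LOAD_CONST → push 1. Stack: [36, 1]
BINARY_OP << → 36 << 1 = 72. Stack: [72]
STORE_FAST w → w=72. Stack: []
LOAD_FAST i → push 0. Stack: [0]
LOAD_CONST → push 1. Stack: [0, 1]
BINARY_OP + → 0 + 1 = 1. Stack: [1]
STORE_FAST i → i=1. Stack: []
LOAD_FAST i → push 1. Stack: [1]
LOAD_CONST → push 3. Stack: [1, 3]
COMPARE_OP bool(<) → 1 vs 3 = True. Stack: [True]
POP_JUMP_IF_FALSE → pop True; no jump. Stack: []
LOAD_FAST_LOAD_FAST w,i → push 72,1. Stack: [72, 1]
BINARY_OP ^ → 72 ^ 1 = 73. Stack: [73]
STORE_FAST w → w=73. Stack: []
LOAD_FAST a → push 36. Stack: [36]
LOAD_CONST → push 1. Stack: [36, 1]
BINARY_OP << → 36 << 1 = 72. Stack: [72]
STORE_FAST w → w=72. Stack: []
LOAD_FAST i → push 1. Stack: [1]
LOAD_CONST → push 1. Stack: [1, 1]
BINARY_OP + → 1 + 1 = 2. Stack: [2]
STORE_FAST i → i=2. Stack: []
LOAD_FAST i → push 2. Stack: [2]
LOAD_CONST → push 3. Stack: [2, 3]
COMPARE_OP bool(<) → 2 vs 3 = True. Stack: [True]
POP_JUMP_IF_FALSE → pop True; no jump. Stack: []
LOAD_FAST_LOAD_FAST w,i → push 72,2. Stack: [72, 2]
BINARY_OP ^ → 72 ^ 2 = 74. Stack: [74]
STORE_FAST w → w=74. Stack: []
LOAD_FAST a → push 36. Stack: [36]
LOAD_CONST → push 1. Stack: [36, 1]
BINARY_OP << → 36 << 1 = 72. Stack: [72]
STORE_FAST w → w=72. Stack: []
LOAD_FAST i → push 2. Stack: [2]
LOAD_CONST → push 1. Stack: [2, 1]
BINARY_OP + → 2 + 1 = 3. Stack: [3]
STORE_FAST i → i=3. Stack: []
LOAD_FAST i → push 3. Stack: [3]
LOAD_CONST → push 3. Stack: [3, 3]
COMPARE_OP bool(<) → 3 vs 3 = False. Stack: [False]
POP_JUMP_IF_FALSE → pop False; jump. Stack: []
LOAD_FAST w → push 72. Stack: [72]
RETURN_VALUE → return 72.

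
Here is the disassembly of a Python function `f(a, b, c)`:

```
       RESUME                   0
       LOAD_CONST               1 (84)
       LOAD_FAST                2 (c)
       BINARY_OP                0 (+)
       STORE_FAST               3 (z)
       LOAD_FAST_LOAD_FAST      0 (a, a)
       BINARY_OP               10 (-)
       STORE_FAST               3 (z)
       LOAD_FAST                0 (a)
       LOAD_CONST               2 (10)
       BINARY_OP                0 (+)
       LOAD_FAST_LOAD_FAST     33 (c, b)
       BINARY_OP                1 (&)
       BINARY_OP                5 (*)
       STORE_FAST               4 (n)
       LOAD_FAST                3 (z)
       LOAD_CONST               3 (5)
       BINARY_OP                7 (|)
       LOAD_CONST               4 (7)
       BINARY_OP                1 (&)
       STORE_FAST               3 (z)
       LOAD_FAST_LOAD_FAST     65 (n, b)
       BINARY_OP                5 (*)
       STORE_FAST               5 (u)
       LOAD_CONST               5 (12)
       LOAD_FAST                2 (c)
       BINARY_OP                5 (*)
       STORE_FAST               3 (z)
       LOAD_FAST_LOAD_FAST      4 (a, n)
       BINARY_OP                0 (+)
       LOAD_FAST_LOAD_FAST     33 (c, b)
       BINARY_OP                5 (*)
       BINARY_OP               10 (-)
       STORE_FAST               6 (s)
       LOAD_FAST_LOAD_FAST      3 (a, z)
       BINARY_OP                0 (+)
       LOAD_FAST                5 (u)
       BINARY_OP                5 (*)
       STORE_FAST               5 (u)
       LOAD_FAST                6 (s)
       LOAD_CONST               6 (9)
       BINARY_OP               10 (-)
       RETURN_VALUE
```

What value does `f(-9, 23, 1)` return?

LOAD_CONST → push 84. Stack: [84]
LOAD_FAST c → push 1. Stack: [84, 1]
BINARY_OP + → 84 + 1 = 85. Stack: [85]
STORE_FAST z → z=85. Stack: []
LOAD_FAST_LOAD_FAST a,a → push -9,-9. Stack: [-9, -9]
BINARY_OP - → -9 - -9 = 0. Stack: [0]
STORE_FAST z → z=0. Stack: []
LOAD_FAST a → push -9. Stack: [-9]
LOAD_CONST → push 10. Stack: [-9, 10]
BINARY_OP + → -9 + 10 = 1. Stack: [1]
LOAD_FAST_LOAD_FAST c,b → push 1,23. Stack: [1, 1, 23]
BINARY_OP & → 1 & 23 = 1. Stack: [1, 1]
BINARY_OP * → 1 * 1 = 1. Stack: [1]
STORE_FAST n → n=1. Stack: []
LOAD_FAST z → push 0. Stack: [0]
LOAD_CONST → push 5. Stack: [0, 5]
BINARY_OP | → 0 | 5 = 5. Stack: [5]
LOAD_CONST → push 7. Stack: [5, 7]
BINARY_OP & → 5 & 7 = 5. Stack: [5]
STORE_FAST z → z=5. Stack: []
LOAD_FAST_LOAD_FAST n,b → push 1,23. Stack: [1, 23]
BINARY_OP * → 1 * 23 = 23. Stack: [23]
STORE_FAST u → u=23. Stack: []
LOAD_CONST → push 12. Stack: [12]
LOAD_FAST c → push 1. Stack: [12, 1]
BINARY_OP * → 12 * 1 = 12. Stack: [12]
STORE_FAST z → z=12. Stack: []
LOAD_FAST_LOAD_FAST a,n → push -9,1. Stack: [-9, 1]
BINARY_OP + → -9 + 1 = -8. Stack: [-8]
LOAD_FAST_LOAD_FAST c,b → push 1,23. Stack: [-8, 1, 23]
BINARY_OP * → 1 * 23 = 23. Stack: [-8, 23]
BINARY_OP - → -8 - 23 = -31. Stack: [-31]
STORE_FAST s → s=-31. Stack: []
LOAD_FAST_LOAD_FAST a,z → push -9,12. Stack: [-9, 12]
BINARY_OP + → -9 + 12 = 3. Stack: [3]
LOAD_FAST u → push 23. Stack: [3, 23]
BINARY_OP * → 3 * 23 = 69. Stack: [69]
STORE_FAST u → u=69. Stack: []
LOAD_FAST s → push -31. Stack: [-31]
LOAD_CONST → push 9. Stack: [-31, 9]
BINARY_OP - → -31 - 9 = -40. Stack: [-40]
RETURN_VALUE → return -40.

-40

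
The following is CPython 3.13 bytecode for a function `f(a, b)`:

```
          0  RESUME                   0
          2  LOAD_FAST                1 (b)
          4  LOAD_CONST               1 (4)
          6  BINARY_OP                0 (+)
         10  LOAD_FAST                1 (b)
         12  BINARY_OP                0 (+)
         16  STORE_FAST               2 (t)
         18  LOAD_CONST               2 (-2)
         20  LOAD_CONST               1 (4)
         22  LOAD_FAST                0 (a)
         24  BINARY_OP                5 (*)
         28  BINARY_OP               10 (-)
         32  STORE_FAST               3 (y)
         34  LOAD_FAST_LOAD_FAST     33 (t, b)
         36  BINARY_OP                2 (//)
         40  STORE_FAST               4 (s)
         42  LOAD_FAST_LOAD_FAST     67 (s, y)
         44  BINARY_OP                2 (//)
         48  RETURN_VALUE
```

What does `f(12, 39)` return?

LOAD_FAST b → push 39. Stack: [39]
LOAD_CONST → push 4. Stack: [39, 4]
BINARY_OP + → 39 + 4 = 43. Stack: [43]
LOAD_FAST b → push 39. Stack: [43, 39]
BINARY_OP + → 43 + 39 = 82. Stack: [82]
STORE_FAST t → t=82. Stack: []
LOAD_CONST → push -2. Stack: [-2]
LOAD_CONST → push 4. Stack: [-2, 4]
LOAD_FAST a → push 12. Stack: [-2, 4, 12]
BINARY_OP * → 4 * 12 = 48. Stack: [-2, 48]
BINARY_OP - → -2 - 48 = -50. Stack: [-50]
STORE_FAST y → y=-50. Stack: []
LOAD_FAST_LOAD_FAST t,b → push 82,39. Stack: [82, 39]
BINARY_OP // → 82 // 39 = 2. Stack: [2]
STORE_FAST s → s=2. Stack: []
LOAD_FAST_LOAD_FAST s,y → push 2,-50. Stack: [2, -50]
BINARY_OP // → 2 // -50 = -1. Stack: [-1]
RETURN_VALUE → return -1.

-1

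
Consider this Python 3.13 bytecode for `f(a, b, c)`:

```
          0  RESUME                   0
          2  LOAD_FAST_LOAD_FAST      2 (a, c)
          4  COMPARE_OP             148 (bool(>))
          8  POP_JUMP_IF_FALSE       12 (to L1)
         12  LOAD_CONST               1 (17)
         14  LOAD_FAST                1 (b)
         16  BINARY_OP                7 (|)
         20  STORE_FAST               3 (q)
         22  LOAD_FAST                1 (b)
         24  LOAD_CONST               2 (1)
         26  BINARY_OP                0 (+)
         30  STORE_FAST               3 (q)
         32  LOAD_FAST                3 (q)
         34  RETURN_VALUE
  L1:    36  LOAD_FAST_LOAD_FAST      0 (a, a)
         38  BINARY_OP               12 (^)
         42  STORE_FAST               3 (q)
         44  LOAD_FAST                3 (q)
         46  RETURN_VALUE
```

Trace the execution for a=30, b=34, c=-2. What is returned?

LOAD_FAST_LOAD_FAST a,c → push 30,-2. Stack: [30, -2]
COMPARE_OP bool(>) → 30 vs -2 = True. Stack: [True]
POP_JUMP_IF_FALSE → pop True; no jump. Stack: []
LOAD_CONST → push 17. Stack: [17]
LOAD_FAST b → push 34. Stack: [17, 34]
BINARY_OP | → 17 | 34 = 51. Stack: [51]
STORE_FAST q → q=51. Stack: []
LOAD_FAST b → push 34. Stack: [34]
LOAD_CONST → push 1. Stack: [34, 1]
BINARY_OP + → 34 + 1 = 35. Stack: [35]
STORE_FAST q → q=35. Stack: []
LOAD_FAST q → push 35. Stack: [35]
RETURN_VALUE → return 35.

35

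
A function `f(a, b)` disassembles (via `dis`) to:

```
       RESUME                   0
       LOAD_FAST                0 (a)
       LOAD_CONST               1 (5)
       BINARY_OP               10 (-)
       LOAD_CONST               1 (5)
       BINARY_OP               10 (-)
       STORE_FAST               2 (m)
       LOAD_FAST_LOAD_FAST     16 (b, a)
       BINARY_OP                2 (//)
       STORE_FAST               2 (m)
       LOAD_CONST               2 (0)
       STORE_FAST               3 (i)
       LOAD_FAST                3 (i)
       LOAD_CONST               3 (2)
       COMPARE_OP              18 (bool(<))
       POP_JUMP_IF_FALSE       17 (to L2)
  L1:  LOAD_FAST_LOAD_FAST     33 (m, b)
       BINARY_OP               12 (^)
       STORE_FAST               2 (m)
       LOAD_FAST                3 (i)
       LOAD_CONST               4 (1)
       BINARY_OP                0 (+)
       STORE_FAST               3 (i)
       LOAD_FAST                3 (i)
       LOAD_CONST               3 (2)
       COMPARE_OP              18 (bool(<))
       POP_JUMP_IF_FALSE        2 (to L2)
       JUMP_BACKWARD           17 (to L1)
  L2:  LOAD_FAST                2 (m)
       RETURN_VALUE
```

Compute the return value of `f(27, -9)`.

LOAD_FAST a → push 27. Stack: [27]
LOAD_CONST → push 5. Stack: [27, 5]
BINARY_OP - → 27 - 5 = 22. Stack: [22]
LOAD_CONST → push 5. Stack: [22, 5]
BINARY_OP - → 22 - 5 = 17. Stack: [17]
STORE_FAST m → m=17. Stack: []
LOAD_FAST_LOAD_FAST b,a → push -9,27. Stack: [-9, 27]
BINARY_OP // → -9 // 27 = -1. Stack: [-1]
STORE_FAST m → m=-1. Stack: []
LOAD_CONST → push 0. Stack: [0]
STORE_FAST i → i=0. Stack: []
LOAD_FAST i → push 0. Stack: [0]
LOAD_CONST → push 2. Stack: [0, 2]
COMPARE_OP bool(<) → 0 vs 2 = True. Stack: [True]
POP_JUMP_IF_FALSE → pop True; no jump. Stack: []
LOAD_FAST_LOAD_FAST m,b → push -1,-9. Stack: [-1, -9]
BINARY_OP ^ → -1 ^ -9 = 8. Stack: [8]
STORE_FAST m → m=8. Stack: []
LOAD_FAST i → push 0. Stack: [0]
LOAD_CONST → push 1. Stack: [0, 1]
BINARY_OP + → 0 + 1 = 1. Stack: [1]
STORE_FAST i → i=1. Stack: []
LOAD_FAST i → push 1. Stack: [1]
LOAD_CONST → push 2. Stack: [1, 2]
COMPARE_OP bool(<) → 1 vs 2 = True. Stack: [True]
POP_JUMP_IF_FALSE → pop True; no jump. Stack: []
LOAD_FAST_LOAD_FAST m,b → push 8,-9. Stack: [8, -9]
BINARY_OP ^ → 8 ^ -9 = -1. Stack: [-1]
STORE_FAST m → m=-1. Stack: []
LOAD_FAST i → push 1. Stack: [1]
LOAD_CONST → push 1. Stack: [1, 1]
BINARY_OP + → 1 + 1 = 2. Stack: [2]
STORE_FAST i → i=2. Stack: []
LOAD_FAST i → push 2. Stack: [2]
LOAD_CONST → push 2. Stack: [2, 2]
COMPARE_OP bool(<) → 2 vs 2 = False. Stack: [False]
POP_JUMP_IF_FALSE → pop False; jump. Stack: []
LOAD_FAST m → push -1. Stack: [-1]
RETURN_VALUE → return -1.

-1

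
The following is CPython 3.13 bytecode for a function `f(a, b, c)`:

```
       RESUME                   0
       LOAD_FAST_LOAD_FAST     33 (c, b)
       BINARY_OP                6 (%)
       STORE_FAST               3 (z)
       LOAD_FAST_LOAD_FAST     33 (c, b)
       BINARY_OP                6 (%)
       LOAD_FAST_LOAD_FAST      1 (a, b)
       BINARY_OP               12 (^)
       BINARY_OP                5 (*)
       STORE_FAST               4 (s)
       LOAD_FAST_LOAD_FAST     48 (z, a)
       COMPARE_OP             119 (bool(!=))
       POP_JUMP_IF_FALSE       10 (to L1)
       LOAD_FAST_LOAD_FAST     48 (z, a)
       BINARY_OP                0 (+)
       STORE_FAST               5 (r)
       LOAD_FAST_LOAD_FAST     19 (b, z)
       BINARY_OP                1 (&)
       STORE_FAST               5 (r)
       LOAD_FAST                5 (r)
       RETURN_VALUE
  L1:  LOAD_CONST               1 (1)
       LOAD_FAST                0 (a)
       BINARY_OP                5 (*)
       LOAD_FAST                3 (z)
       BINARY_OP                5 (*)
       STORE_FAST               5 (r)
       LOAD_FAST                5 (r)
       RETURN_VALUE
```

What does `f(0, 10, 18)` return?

LOAD_FAST_LOAD_FAST c,b → push 18,10. Stack: [18, 10]
BINARY_OP % → 18 % 10 = 8. Stack: [8]
STORE_FAST z → z=8. Stack: []
LOAD_FAST_LOAD_FAST c,b → push 18,10. Stack: [18, 10]
BINARY_OP % → 18 % 10 = 8. Stack: [8]
LOAD_FAST_LOAD_FAST a,b → push 0,10. Stack: [8, 0, 10]
BINARY_OP ^ → 0 ^ 10 = 10. Stack: [8, 10]
BINARY_OP * → 8 * 10 = 80. Stack: [80]
STORE_FAST s → s=80. Stack: []
LOAD_FAST_LOAD_FAST z,a → push 8,0. Stack: [8, 0]
COMPARE_OP bool(!=) → 8 vs 0 = True. Stack: [True]
POP_JUMP_IF_FALSE → pop True; no jump. Stack: []
LOAD_FAST_LOAD_FAST z,a → push 8,0. Stack: [8, 0]
BINARY_OP + → 8 + 0 = 8. Stack: [8]
STORE_FAST r → r=8. Stack: []
LOAD_FAST_LOAD_FAST b,z → push 10,8. Stack: [10, 8]
BINARY_OP & → 10 & 8 = 8. Stack: [8]
STORE_FAST r → r=8. Stack: []
LOAD_FAST r → push 8. Stack: [8]
RETURN_VALUE → return 8.

8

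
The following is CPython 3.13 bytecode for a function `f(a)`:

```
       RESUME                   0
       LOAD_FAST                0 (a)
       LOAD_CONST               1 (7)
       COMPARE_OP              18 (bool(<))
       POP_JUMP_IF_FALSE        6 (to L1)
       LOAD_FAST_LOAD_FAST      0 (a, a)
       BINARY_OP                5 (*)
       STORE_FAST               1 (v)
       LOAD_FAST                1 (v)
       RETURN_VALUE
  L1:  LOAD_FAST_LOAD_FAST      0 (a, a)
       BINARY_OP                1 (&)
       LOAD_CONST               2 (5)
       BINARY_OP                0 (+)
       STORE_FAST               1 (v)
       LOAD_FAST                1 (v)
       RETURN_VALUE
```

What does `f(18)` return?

LOAD_FAST a → push 18. Stack: [18]
LOAD_CONST → push 7. Stack: [18, 7]
COMPARE_OP bool(<) → 18 vs 7 = False. Stack: [False]
POP_JUMP_IF_FALSE → pop False; jump. Stack: []
LOAD_FAST_LOAD_FAST a,a → push 18,18. Stack: [18, 18]
BINARY_OP & → 18 & 18 = 18. Stack: [18]
LOAD_CONST → push 5. Stack: [18, 5]
BINARY_OP + → 18 + 5 = 23. Stack: [23]
STORE_FAST v → v=23. Stack: []
LOAD_FAST v → push 23. Stack: [23]
RETURN_VALUE → return 23.

23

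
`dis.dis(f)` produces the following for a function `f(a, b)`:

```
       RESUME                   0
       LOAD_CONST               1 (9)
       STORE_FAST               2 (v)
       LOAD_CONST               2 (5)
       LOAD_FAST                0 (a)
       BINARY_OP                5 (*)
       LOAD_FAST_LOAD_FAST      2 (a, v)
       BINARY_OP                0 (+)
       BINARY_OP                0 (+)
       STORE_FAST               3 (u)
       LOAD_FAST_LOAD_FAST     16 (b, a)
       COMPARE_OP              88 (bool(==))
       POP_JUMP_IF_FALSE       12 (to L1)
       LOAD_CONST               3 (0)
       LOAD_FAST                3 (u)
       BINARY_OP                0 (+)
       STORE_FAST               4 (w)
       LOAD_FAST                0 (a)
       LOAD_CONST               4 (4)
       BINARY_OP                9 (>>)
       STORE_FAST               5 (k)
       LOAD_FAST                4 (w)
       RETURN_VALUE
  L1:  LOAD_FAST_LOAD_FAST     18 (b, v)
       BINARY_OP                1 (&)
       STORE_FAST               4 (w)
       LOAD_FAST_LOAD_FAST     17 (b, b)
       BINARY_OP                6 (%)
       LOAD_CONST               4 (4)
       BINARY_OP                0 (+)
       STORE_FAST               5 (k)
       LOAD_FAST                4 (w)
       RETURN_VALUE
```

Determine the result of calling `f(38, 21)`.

1

LOAD_CONST → push 9. Stack: [9]
STORE_FAST v → v=9. Stack: []
LOAD_CONST → push 5. Stack: [5]
LOAD_FAST a → push 38. Stack: [5, 38]
BINARY_OP * → 5 * 38 = 190. Stack: [190]
LOAD_FAST_LOAD_FAST a,v → push 38,9. Stack: [190, 38, 9]
BINARY_OP + → 38 + 9 = 47. Stack: [190, 47]
BINARY_OP + → 190 + 47 = 237. Stack: [237]
STORE_FAST u → u=237. Stack: []
LOAD_FAST_LOAD_FAST b,a → push 21,38. Stack: [21, 38]
COMPARE_OP bool(==) → 21 vs 38 = False. Stack: [False]
POP_JUMP_IF_FALSE → pop False; jump. Stack: []
LOAD_FAST_LOAD_FAST b,v → push 21,9. Stack: [21, 9]
BINARY_OP & → 21 & 9 = 1. Stack: [1]
STORE_FAST w → w=1. Stack: []
LOAD_FAST_LOAD_FAST b,b → push 21,21. Stack: [21, 21]
BINARY_OP % → 21 % 21 = 0. Stack: [0]
LOAD_CONST → push 4. Stack: [0, 4]
BINARY_OP + → 0 + 4 = 4. Stack: [4]
STORE_FAST k → k=4. Stack: []
LOAD_FAST w → push 1. Stack: [1]
RETURN_VALUE → return 1.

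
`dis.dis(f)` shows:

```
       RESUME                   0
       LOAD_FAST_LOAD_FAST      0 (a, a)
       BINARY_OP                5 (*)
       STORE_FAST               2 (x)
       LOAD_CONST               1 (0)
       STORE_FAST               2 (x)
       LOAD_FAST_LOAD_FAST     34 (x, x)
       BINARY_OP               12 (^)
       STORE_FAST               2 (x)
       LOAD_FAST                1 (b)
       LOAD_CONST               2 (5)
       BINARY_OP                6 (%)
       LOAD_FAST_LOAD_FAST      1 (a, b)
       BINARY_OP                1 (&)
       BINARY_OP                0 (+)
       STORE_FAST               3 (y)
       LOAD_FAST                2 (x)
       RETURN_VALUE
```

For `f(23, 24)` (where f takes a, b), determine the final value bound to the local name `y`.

LOAD_FAST_LOAD_FAST a,a → push 23,23. Stack: [23, 23]
BINARY_OP * → 23 * 23 = 529. Stack: [529]
STORE_FAST x → x=529. Stack: []
LOAD_CONST → push 0. Stack: [0]
STORE_FAST x → x=0. Stack: []
LOAD_FAST_LOAD_FAST x,x → push 0,0. Stack: [0, 0]
BINARY_OP ^ → 0 ^ 0 = 0. Stack: [0]
STORE_FAST x → x=0. Stack: []
LOAD_FAST b → push 24. Stack: [24]
LOAD_CONST → push 5. Stack: [24, 5]
BINARY_OP % → 24 % 5 = 4. Stack: [4]
LOAD_FAST_LOAD_FAST a,b → push 23,24. Stack: [4, 23, 24]
BINARY_OP & → 23 & 24 = 16. Stack: [4, 16]
BINARY_OP + → 4 + 16 = 20. Stack: [20]
STORE_FAST y → y=20. Stack: []
LOAD_FAST x → push 0. Stack: [0]
RETURN_VALUE → return 0.

20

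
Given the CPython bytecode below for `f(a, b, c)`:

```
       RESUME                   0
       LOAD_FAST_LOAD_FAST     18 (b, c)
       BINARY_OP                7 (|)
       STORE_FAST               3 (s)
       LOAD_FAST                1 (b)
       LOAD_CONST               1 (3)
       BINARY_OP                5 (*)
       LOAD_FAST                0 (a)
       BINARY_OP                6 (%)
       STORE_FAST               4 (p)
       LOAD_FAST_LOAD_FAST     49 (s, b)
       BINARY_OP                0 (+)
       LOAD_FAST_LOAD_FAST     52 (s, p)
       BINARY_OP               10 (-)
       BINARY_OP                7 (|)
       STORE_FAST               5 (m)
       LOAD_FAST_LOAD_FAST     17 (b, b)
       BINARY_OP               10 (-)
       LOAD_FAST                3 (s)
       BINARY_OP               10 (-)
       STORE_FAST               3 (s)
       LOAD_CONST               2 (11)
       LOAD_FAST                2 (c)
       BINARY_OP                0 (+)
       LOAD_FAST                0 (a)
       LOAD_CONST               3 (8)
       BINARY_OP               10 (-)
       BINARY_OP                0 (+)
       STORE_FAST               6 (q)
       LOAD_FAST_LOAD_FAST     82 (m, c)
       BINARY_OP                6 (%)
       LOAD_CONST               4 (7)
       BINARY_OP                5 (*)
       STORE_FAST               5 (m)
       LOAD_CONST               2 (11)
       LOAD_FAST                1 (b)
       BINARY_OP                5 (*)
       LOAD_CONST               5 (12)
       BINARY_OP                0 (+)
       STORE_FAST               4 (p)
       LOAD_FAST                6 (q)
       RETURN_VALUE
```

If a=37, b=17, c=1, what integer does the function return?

LOAD_FAST_LOAD_FAST b,c → push 17,1. Stack: [17, 1]
BINARY_OP | → 17 | 1 = 17. Stack: [17]
STORE_FAST s → s=17. Stack: []
LOAD_FAST b → push 17. Stack: [17]
LOAD_CONST → push 3. Stack: [17, 3]
BINARY_OP * → 17 * 3 = 51. Stack: [51]
LOAD_FAST a → push 37. Stack: [51, 37]
BINARY_OP % → 51 % 37 = 14. Stack: [14]
STORE_FAST p → p=14. Stack: []
LOAD_FAST_LOAD_FAST s,b → push 17,17. Stack: [17, 17]
BINARY_OP + → 17 + 17 = 34. Stack: [34]
LOAD_FAST_LOAD_FAST s,p → push 17,14. Stack: [34, 17, 14]
BINARY_OP - → 17 - 14 = 3. Stack: [34, 3]
BINARY_OP | → 34 | 3 = 35. Stack: [35]
STORE_FAST m → m=35. Stack: []
LOAD_FAST_LOAD_FAST b,b → push 17,17. Stack: [17, 17]
BINARY_OP - → 17 - 17 = 0. Stack: [0]
LOAD_FAST s → push 17. Stack: [0, 17]
BINARY_OP - → 0 - 17 = -17. Stack: [-17]
STORE_FAST s → s=-17. Stack: []
LOAD_CONST → push 11. Stack: [11]
LOAD_FAST c → push 1. Stack: [11, 1]
BINARY_OP + → 11 + 1 = 12. Stack: [12]
LOAD_FAST a → push 37. Stack: [12, 37]
LOAD_CONST → push 8. Stack: [12, 37, 8]
BINARY_OP - → 37 - 8 = 29. Stack: [12, 29]
BINARY_OP + → 12 + 29 = 41. Stack: [41]
STORE_FAST q → q=41. Stack: []
LOAD_FAST_LOAD_FAST m,c → push 35,1. Stack: [35, 1]
BINARY_OP % → 35 % 1 = 0. Stack: [0]
LOAD_CONST → push 7. Stack: [0, 7]
BINARY_OP * → 0 * 7 = 0. Stack: [0]
STORE_FAST m → m=0. Stack: []
LOAD_CONST → push 11. Stack: [11]
LOAD_FAST b → push 17. Stack: [11, 17]
BINARY_OP * → 11 * 17 = 187. Stack: [187]
LOAD_CONST → push 12. Stack: [187, 12]
BINARY_OP + → 187 + 12 = 199. Stack: [199]
STORE_FAST p → p=199. Stack: []
LOAD_FAST q → push 41. Stack: [41]
RETURN_VALUE → return 41.

41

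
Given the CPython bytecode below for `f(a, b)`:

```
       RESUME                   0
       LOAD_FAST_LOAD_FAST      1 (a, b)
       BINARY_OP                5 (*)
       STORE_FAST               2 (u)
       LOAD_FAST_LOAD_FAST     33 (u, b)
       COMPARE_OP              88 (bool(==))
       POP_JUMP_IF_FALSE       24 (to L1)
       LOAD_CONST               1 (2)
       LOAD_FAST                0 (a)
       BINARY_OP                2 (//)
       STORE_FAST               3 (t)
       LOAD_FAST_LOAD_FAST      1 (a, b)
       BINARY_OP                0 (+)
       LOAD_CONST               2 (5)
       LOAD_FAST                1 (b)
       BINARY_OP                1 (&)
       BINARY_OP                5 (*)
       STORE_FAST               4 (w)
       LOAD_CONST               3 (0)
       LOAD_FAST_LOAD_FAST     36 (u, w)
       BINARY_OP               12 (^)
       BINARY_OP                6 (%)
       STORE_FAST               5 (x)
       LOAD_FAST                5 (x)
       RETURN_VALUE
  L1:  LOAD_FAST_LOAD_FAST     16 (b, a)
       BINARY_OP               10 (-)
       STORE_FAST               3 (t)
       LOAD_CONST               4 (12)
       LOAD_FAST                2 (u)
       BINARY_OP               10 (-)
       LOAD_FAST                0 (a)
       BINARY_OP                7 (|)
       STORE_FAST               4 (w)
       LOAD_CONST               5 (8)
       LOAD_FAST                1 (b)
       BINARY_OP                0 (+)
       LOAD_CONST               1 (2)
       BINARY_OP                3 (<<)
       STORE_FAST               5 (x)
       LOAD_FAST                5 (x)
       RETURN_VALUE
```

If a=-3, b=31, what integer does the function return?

LOAD_FAST_LOAD_FAST a,b → push -3,31. Stack: [-3, 31]
BINARY_OP * → -3 * 31 = -93. Stack: [-93]
STORE_FAST u → u=-93. Stack: []
LOAD_FAST_LOAD_FAST u,b → push -93,31. Stack: [-93, 31]
COMPARE_OP bool(==) → -93 vs 31 = False. Stack: [False]
POP_JUMP_IF_FALSE → pop False; jump. Stack: []
LOAD_FAST_LOAD_FAST b,a → push 31,-3. Stack: [31, -3]
BINARY_OP - → 31 - -3 = 34. Stack: [34]
STORE_FAST t → t=34. Stack: []
LOAD_CONST → push 12. Stack: [12]
LOAD_FAST u → push -93. Stack: [12, -93]
BINARY_OP - → 12 - -93 = 105. Stack: [105]
LOAD_FAST a → push -3. Stack: [105, -3]
BINARY_OP | → 105 | -3 = -3. Stack: [-3]
STORE_FAST w → w=-3. Stack: []
LOAD_CONST → push 8. Stack: [8]
LOAD_FAST b → push 31. Stack: [8, 31]
BINARY_OP + → 8 + 31 = 39. Stack: [39]
LOAD_CONST → push 2. Stack: [39, 2]
BINARY_OP << → 39 << 2 = 156. Stack: [156]
STORE_FAST x → x=156. Stack: []
LOAD_FAST x → push 156. Stack: [156]
RETURN_VALUE → return 156.

156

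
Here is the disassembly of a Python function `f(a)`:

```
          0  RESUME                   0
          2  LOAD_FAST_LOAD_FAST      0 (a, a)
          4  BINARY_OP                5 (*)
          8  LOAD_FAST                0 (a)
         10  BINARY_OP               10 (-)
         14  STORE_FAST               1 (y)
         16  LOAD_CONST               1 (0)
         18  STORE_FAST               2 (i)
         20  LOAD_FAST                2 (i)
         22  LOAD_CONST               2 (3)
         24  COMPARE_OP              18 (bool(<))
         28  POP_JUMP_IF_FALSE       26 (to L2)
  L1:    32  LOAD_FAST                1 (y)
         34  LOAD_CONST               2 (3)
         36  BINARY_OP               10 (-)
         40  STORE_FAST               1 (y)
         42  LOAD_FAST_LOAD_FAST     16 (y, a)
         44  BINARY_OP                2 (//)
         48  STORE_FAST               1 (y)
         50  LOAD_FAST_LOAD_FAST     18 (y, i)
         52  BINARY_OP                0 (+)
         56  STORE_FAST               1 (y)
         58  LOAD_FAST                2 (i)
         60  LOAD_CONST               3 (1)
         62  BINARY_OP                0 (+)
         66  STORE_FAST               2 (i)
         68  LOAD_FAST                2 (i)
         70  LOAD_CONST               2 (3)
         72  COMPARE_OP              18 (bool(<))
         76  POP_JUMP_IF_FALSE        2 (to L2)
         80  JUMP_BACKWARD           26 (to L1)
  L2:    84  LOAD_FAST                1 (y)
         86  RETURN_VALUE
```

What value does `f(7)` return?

LOAD_FAST_LOAD_FAST a,a → push 7,7
BINARY_OP * → 7 * 7 = 49
LOAD_FAST a → push 7
BINARY_OP - → 49 - 7 = 42
STORE_FAST y → y=42
LOAD_CONST → push 0
STORE_FAST i → i=0
LOAD_FAST i → push 0
LOAD_CONST → push 3
COMPARE_OP bool(<) → 0 vs 3 = True
POP_JUMP_IF_FALSE → pop True; no jump
LOAD_FAST y → push 42
LOAD_CONST → push 3
BINARY_OP - → 42 - 3 = 39
STORE_FAST y → y=39
LOAD_FAST_LOAD_FAST y,a → push 39,7
BINARY_OP // → 39 // 7 = 5
STORE_FAST y → y=5
LOAD_FAST_LOAD_FAST y,i → push 5,0
BINARY_OP + → 5 + 0 = 5
STORE_FAST y → y=5
LOAD_FAST i → push 0
LOAD_CONST → push 1
BINARY_OP + → 0 + 1 = 1
STORE_FAST i → i=1
LOAD_FAST i → push 1
LOAD_CONST → push 3
COMPARE_OP bool(<) → 1 vs 3 = True
POP_JUMP_IF_FALSE → pop True; no jump
LOAD_FAST y → push 5
LOAD_CONST → push 3
BINARY_OP - → 5 - 3 = 2
STORE_FAST y → y=2
LOAD_FAST_LOAD_FAST y,a → push 2,7
BINARY_OP // → 2 // 7 = 0
STORE_FAST y → y=0
LOAD_FAST_LOAD_FAST y,i → push 0,1
BINARY_OP + → 0 + 1 = 1
STORE_FAST y → y=1
LOAD_FAST i → push 1
LOAD_CONST → push 1
BINARY_OP + → 1 + 1 = 2
STORE_FAST i → i=2
LOAD_FAST i → push 2
LOAD_CONST → push 3
COMPARE_OP bool(<) → 2 vs 3 = True
POP_JUMP_IF_FALSE → pop True; no jump
LOAD_FAST y → push 1
LOAD_CONST → push 3
BINARY_OP - → 1 - 3 = -2
STORE_FAST y → y=-2
LOAD_FAST_LOAD_FAST y,a → push -2,7
BINARY_OP // → -2 // 7 = -1
STORE_FAST y → y=-1
LOAD_FAST_LOAD_FAST y,i → push -1,2
BINARY_OP + → -1 + 2 = 1
STORE_FAST y → y=1
LOAD_FAST i → push 2
LOAD_CONST → push 1
BINARY_OP + → 2 + 1 = 3
STORE_FAST i → i=3
LOAD_FAST i → push 3
LOAD_CONST → push 3
COMPARE_OP bool(<) → 3 vs 3 = False
POP_JUMP_IF_FALSE → pop False; jump
LOAD_FAST y → push 1
RETURN_VALUE → return 1.

1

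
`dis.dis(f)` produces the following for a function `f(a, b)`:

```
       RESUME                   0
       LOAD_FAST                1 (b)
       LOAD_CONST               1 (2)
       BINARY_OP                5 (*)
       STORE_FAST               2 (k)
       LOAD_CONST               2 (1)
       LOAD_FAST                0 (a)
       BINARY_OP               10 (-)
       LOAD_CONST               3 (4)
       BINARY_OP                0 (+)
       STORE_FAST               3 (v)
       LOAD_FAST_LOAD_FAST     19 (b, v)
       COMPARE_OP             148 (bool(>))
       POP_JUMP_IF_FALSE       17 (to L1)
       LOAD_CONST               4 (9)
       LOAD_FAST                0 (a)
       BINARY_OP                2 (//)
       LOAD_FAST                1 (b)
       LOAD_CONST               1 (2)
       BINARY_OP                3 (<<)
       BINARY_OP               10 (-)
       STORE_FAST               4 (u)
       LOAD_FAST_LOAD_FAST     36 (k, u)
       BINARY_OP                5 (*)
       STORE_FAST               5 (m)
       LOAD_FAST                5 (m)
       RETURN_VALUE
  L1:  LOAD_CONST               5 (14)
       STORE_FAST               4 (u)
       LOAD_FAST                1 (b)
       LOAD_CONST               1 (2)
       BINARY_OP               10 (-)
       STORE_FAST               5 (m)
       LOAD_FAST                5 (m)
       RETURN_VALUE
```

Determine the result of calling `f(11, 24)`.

-4608

LOAD_FAST b → push 24. Stack: [24]
LOAD_CONST → push 2. Stack: [24, 2]
BINARY_OP * → 24 * 2 = 48. Stack: [48]
STORE_FAST k → k=48. Stack: []
LOAD_CONST → push 1. Stack: [1]
LOAD_FAST a → push 11. Stack: [1, 11]
BINARY_OP - → 1 - 11 = -10. Stack: [-10]
LOAD_CONST → push 4. Stack: [-10, 4]
BINARY_OP + → -10 + 4 = -6. Stack: [-6]
STORE_FAST v → v=-6. Stack: []
LOAD_FAST_LOAD_FAST b,v → push 24,-6. Stack: [24, -6]
COMPARE_OP bool(>) → 24 vs -6 = True. Stack: [True]
POP_JUMP_IF_FALSE → pop True; no jump. Stack: []
LOAD_CONST → push 9. Stack: [9]
LOAD_FAST a → push 11. Stack: [9, 11]
BINARY_OP // → 9 // 11 = 0. Stack: [0]
LOAD_FAST b → push 24. Stack: [0, 24]
LOAD_CONST → push 2. Stack: [0, 24, 2]
BINARY_OP << → 24 << 2 = 96. Stack: [0, 96]
BINARY_OP - → 0 - 96 = -96. Stack: [-96]
STORE_FAST u → u=-96. Stack: []
LOAD_FAST_LOAD_FAST k,u → push 48,-96. Stack: [48, -96]
BINARY_OP * → 48 * -96 = -4608. Stack: [-4608]
STORE_FAST m → m=-4608. Stack: []
LOAD_FAST m → push -4608. Stack: [-4608]
RETURN_VALUE → return -4608.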